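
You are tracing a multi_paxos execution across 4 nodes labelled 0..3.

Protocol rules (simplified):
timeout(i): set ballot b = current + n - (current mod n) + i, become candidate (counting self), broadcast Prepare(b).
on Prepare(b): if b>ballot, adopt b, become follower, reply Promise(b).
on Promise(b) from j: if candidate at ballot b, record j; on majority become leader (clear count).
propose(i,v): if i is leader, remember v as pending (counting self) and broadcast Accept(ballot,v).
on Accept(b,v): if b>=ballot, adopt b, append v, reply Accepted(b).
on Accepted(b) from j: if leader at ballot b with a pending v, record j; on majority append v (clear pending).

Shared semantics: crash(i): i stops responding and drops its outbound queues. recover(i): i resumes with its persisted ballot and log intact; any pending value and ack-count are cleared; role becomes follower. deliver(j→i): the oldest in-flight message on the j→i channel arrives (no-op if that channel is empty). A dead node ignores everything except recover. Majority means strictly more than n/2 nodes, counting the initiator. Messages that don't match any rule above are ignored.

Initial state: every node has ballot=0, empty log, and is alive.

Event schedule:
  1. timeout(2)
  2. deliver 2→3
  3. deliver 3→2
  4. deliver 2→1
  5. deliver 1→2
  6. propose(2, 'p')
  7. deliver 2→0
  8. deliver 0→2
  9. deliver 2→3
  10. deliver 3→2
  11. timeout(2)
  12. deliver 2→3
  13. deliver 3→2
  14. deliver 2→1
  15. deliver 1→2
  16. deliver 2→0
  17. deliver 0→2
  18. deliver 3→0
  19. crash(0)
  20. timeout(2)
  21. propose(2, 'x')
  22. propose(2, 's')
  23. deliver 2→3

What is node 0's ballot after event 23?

6

after 1 — timeout(2): n2:cand/b6/[-]
after 2 — deliver 2→3: n3:foll/b6/[-]
after 3 — deliver 3→2: ·
after 4 — deliver 2→1: n1:foll/b6/[-]
after 5 — deliver 1→2: n2:lead/b6/[-]
after 6 — propose(2,'p'): ·
after 7 — deliver 2→0: n0:foll/b6/[-]
after 8 — deliver 0→2: ·
after 9 — deliver 2→3: n3:foll/b6/[p]
after 10 — deliver 3→2: ·
after 11 — timeout(2): n2:cand/b10/[-]
after 12 — deliver 2→3: n3:foll/b10/[p]
after 13 — deliver 3→2: ·
after 14 — deliver 2→1: n1:foll/b6/[p]
after 15 — deliver 1→2: ·
after 16 — deliver 2→0: n0:foll/b6/[p]
after 17 — deliver 0→2: ·
after 18 — deliver 3→0: ·
after 19 — crash(0): n0:✗foll/b6/[p]
after 20 — timeout(2): n2:cand/b14/[-]
after 21 — propose(2,'x'): ·
after 22 — propose(2,'s'): ·
after 23 — deliver 2→3: n3:foll/b14/[p]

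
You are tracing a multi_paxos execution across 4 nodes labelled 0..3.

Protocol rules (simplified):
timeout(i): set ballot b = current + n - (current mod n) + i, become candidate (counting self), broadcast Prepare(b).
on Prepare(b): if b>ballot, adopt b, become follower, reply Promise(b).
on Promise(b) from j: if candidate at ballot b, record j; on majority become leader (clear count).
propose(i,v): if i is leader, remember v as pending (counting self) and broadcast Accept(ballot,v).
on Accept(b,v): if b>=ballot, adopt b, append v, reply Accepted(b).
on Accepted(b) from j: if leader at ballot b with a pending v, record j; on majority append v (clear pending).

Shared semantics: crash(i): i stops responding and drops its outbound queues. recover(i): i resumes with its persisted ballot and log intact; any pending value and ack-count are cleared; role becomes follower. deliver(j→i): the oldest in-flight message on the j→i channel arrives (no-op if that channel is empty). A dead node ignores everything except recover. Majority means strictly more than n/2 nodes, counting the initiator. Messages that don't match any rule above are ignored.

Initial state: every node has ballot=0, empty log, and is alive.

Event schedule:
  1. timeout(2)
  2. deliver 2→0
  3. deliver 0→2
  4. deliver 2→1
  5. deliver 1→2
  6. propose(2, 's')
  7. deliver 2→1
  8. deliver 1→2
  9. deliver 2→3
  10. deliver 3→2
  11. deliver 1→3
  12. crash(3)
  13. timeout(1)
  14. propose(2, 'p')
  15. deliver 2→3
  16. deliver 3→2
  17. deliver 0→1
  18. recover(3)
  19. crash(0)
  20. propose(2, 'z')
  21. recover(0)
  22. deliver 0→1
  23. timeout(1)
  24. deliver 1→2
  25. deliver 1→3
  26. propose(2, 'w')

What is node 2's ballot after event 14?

6

step 1 timeout(2): 2={cand,b=6,log=-}
step 2 deliver 2→0: 0={foll,b=6,log=-}
step 3 deliver 0→2: —
step 4 deliver 2→1: 1={foll,b=6,log=-}
step 5 deliver 1→2: 2={lead,b=6,log=-}
step 6 propose(2,'s'): —
step 7 deliver 2→1: 1={foll,b=6,log=s}
step 8 deliver 1→2: —
step 9 deliver 2→3: 3={foll,b=6,log=-}
step 10 deliver 3→2: —
step 11 deliver 1→3: —
step 12 crash(3): 3={✗foll,b=6,log=-}
step 13 timeout(1): 1={cand,b=9,log=s}
step 14 propose(2,'p'): —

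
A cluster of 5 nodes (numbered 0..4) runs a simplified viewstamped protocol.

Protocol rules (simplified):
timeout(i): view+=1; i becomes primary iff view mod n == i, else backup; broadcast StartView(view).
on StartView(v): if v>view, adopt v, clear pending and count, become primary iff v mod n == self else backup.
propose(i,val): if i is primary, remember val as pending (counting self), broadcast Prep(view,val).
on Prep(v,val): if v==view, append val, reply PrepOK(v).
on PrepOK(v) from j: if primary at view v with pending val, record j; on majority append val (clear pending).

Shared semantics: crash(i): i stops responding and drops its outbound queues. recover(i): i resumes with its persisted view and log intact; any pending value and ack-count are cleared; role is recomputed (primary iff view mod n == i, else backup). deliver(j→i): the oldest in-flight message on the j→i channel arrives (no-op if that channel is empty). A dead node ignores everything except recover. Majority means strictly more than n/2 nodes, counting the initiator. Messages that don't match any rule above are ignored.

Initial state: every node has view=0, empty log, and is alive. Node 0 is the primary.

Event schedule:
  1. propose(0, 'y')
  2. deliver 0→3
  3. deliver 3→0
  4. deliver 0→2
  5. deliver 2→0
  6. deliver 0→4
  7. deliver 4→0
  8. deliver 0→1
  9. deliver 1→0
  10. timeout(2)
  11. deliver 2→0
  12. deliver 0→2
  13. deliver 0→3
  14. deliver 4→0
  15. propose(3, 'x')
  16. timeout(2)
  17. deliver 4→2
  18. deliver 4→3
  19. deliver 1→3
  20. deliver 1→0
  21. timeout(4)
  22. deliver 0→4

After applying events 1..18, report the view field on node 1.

0

step 1 propose(0,'y'): —
step 2 deliver 0→3: 3={back,v=0,log=y}
step 3 deliver 3→0: —
step 4 deliver 0→2: 2={back,v=0,log=y}
step 5 deliver 2→0: 0={prim,v=0,log=y}
step 6 deliver 0→4: 4={back,v=0,log=y}
step 7 deliver 4→0: —
step 8 deliver 0→1: 1={back,v=0,log=y}
step 9 deliver 1→0: —
step 10 timeout(2): 2={back,v=1,log=y}
step 11 deliver 2→0: 0={back,v=1,log=y}
step 12 deliver 0→2: —
step 13 deliver 0→3: —
step 14 deliver 4→0: —
step 15 propose(3,'x'): —
step 16 timeout(2): 2={prim,v=2,log=y}
step 17 deliver 4→2: —
step 18 deliver 4→3: —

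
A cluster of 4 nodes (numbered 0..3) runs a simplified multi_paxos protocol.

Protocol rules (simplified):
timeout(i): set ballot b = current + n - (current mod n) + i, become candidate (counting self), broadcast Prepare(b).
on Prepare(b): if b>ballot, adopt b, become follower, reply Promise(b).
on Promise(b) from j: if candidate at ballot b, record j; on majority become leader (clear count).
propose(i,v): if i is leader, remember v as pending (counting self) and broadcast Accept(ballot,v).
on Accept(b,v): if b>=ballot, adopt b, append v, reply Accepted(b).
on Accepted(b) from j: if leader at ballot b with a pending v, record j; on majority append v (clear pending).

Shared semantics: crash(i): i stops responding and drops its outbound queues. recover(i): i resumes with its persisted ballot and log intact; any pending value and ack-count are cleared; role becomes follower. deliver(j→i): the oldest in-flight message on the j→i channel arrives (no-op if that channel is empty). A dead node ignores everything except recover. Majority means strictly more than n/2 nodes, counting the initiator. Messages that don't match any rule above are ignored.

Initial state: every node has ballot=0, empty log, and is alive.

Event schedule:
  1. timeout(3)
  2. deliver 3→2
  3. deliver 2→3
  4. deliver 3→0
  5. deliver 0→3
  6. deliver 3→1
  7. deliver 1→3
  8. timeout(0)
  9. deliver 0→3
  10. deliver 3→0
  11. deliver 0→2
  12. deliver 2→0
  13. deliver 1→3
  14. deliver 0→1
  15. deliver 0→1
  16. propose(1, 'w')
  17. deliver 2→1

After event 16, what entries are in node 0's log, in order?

empty

step 1 timeout(3): 3={cand,b=7,log=-}
step 2 deliver 3→2: 2={foll,b=7,log=-}
step 3 deliver 2→3: —
step 4 deliver 3→0: 0={foll,b=7,log=-}
step 5 deliver 0→3: 3={lead,b=7,log=-}
step 6 deliver 3→1: 1={foll,b=7,log=-}
step 7 deliver 1→3: —
step 8 timeout(0): 0={cand,b=8,log=-}
step 9 deliver 0→3: 3={foll,b=8,log=-}
step 10 deliver 3→0: —
step 11 deliver 0→2: 2={foll,b=8,log=-}
step 12 deliver 2→0: 0={lead,b=8,log=-}
step 13 deliver 1→3: —
step 14 deliver 0→1: 1={foll,b=8,log=-}
step 15 deliver 0→1: —
step 16 propose(1,'w'): —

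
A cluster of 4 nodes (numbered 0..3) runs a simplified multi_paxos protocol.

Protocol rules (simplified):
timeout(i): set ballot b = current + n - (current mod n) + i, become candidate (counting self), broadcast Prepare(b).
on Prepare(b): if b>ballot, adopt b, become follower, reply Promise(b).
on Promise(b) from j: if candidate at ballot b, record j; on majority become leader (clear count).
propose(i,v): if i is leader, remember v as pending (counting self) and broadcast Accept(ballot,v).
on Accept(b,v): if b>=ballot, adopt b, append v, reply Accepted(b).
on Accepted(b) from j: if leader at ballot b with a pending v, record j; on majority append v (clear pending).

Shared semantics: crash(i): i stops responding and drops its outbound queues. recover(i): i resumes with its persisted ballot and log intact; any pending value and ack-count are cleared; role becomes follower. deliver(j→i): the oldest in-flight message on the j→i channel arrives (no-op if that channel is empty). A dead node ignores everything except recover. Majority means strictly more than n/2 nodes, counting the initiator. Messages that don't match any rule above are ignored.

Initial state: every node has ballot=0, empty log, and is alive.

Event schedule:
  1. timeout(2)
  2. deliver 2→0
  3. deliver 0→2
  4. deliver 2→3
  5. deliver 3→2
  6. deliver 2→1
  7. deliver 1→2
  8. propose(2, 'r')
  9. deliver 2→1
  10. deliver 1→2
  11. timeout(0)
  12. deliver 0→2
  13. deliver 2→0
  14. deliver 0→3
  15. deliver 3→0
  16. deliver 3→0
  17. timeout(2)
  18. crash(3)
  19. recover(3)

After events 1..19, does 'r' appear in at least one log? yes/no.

yes

after 1 — timeout(2): n2:cand/b6/[-]
after 2 — deliver 2→0: n0:foll/b6/[-]
after 3 — deliver 0→2: ·
after 4 — deliver 2→3: n3:foll/b6/[-]
after 5 — deliver 3→2: n2:lead/b6/[-]
after 6 — deliver 2→1: n1:foll/b6/[-]
after 7 — deliver 1→2: ·
after 8 — propose(2,'r'): ·
after 9 — deliver 2→1: n1:foll/b6/[r]
after 10 — deliver 1→2: ·
after 11 — timeout(0): n0:cand/b8/[-]
after 12 — deliver 0→2: n2:foll/b8/[-]
after 13 — deliver 2→0: ·
after 14 — deliver 0→3: n3:foll/b8/[-]
after 15 — deliver 3→0: ·
after 16 — deliver 3→0: ·
after 17 — timeout(2): n2:cand/b14/[-]
after 18 — crash(3): n3:✗foll/b8/[-]
after 19 — recover(3): n3:foll/b8/[-]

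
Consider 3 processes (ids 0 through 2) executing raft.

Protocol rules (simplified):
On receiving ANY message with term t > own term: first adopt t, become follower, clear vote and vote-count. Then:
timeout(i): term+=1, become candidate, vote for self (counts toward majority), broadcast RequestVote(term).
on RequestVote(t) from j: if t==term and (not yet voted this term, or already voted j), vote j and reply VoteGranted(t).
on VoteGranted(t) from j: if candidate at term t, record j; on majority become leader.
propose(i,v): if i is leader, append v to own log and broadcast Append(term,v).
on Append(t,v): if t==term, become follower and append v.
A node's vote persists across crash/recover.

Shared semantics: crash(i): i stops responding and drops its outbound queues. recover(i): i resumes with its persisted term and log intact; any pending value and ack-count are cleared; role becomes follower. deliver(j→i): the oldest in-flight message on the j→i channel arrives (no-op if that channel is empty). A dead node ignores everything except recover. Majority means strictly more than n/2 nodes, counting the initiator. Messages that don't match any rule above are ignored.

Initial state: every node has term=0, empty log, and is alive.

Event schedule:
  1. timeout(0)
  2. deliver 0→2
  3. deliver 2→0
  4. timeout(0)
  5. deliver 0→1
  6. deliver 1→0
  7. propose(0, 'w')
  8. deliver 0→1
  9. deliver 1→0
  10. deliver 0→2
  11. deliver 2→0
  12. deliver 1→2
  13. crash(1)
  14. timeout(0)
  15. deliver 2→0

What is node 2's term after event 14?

1. timeout(0):  <0:cand t1 ->
2. deliver 0→2:  <2:foll t1 ->
3. deliver 2→0:  <0:lead t1 ->
4. timeout(0):  <0:cand t2 ->
5. deliver 0→1:  <1:foll t1 ->
6. deliver 1→0:  nop
7. propose(0,'w'):  nop
8. deliver 0→1:  <1:foll t2 ->
9. deliver 1→0:  <0:lead t2 ->
10. deliver 0→2:  <2:foll t2 ->
11. deliver 2→0:  nop
12. deliver 1→2:  nop
13. crash(1):  <1:✗foll t2 ->
14. timeout(0):  <0:cand t3 ->

2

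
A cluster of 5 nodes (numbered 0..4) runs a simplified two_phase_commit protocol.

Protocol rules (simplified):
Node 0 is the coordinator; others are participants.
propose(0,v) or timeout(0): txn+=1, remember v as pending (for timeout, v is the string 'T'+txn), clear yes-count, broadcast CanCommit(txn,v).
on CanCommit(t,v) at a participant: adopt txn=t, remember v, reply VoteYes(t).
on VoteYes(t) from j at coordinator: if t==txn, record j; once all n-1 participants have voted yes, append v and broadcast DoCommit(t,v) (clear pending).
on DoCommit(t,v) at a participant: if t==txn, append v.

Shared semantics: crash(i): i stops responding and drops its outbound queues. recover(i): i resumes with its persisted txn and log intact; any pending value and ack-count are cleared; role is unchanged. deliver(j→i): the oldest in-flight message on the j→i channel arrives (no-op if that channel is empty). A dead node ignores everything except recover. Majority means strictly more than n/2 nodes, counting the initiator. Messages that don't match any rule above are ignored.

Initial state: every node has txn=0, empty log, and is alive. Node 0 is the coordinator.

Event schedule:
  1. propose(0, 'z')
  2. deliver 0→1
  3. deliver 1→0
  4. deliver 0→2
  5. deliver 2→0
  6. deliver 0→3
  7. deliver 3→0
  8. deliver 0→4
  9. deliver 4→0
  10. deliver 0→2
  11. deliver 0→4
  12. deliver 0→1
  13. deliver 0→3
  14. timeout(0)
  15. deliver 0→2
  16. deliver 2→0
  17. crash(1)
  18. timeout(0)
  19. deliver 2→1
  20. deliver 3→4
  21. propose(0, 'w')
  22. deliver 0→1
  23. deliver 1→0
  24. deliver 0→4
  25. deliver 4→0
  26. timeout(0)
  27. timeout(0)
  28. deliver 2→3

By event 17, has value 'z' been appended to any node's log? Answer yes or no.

yes

e1 propose(0,'z'): 0[coor,t=1,-]
e2 deliver 0→1: 1[part,t=1,-]
e3 deliver 1→0: ·
e4 deliver 0→2: 2[part,t=1,-]
e5 deliver 2→0: ·
e6 deliver 0→3: 3[part,t=1,-]
e7 deliver 3→0: ·
e8 deliver 0→4: 4[part,t=1,-]
e9 deliver 4→0: 0[coor,t=1,z]
e10 deliver 0→2: 2[part,t=1,z]
e11 deliver 0→4: 4[part,t=1,z]
e12 deliver 0→1: 1[part,t=1,z]
e13 deliver 0→3: 3[part,t=1,z]
e14 timeout(0): 0[coor,t=2,z]
e15 deliver 0→2: 2[part,t=2,z]
e16 deliver 2→0: ·
e17 crash(1): 1[✗part,t=1,z]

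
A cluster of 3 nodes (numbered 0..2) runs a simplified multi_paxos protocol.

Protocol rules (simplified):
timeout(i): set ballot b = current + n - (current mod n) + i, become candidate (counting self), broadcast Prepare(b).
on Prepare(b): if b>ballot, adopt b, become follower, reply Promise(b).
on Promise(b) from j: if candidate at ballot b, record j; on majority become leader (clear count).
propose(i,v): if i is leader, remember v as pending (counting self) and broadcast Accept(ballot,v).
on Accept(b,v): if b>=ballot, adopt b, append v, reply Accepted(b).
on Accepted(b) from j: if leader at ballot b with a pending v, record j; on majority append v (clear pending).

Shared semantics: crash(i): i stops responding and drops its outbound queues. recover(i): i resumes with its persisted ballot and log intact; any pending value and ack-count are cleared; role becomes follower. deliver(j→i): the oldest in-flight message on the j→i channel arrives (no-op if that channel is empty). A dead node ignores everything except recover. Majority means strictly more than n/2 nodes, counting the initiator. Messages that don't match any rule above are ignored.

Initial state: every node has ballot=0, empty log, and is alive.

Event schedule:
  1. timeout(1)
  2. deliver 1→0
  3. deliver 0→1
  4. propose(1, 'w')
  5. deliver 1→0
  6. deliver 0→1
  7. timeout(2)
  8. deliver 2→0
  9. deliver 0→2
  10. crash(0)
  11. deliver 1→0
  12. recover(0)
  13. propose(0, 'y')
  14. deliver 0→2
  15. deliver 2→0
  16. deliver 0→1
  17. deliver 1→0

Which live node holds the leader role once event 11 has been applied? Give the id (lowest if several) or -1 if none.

e1 timeout(1): 1[cand,b=4,-]
e2 deliver 1→0: 0[foll,b=4,-]
e3 deliver 0→1: 1[lead,b=4,-]
e4 propose(1,'w'): ·
e5 deliver 1→0: 0[foll,b=4,w]
e6 deliver 0→1: 1[lead,b=4,w]
e7 timeout(2): 2[cand,b=5,-]
e8 deliver 2→0: 0[foll,b=5,w]
e9 deliver 0→2: 2[lead,b=5,-]
e10 crash(0): 0[✗foll,b=5,w]
e11 deliver 1→0: ·

1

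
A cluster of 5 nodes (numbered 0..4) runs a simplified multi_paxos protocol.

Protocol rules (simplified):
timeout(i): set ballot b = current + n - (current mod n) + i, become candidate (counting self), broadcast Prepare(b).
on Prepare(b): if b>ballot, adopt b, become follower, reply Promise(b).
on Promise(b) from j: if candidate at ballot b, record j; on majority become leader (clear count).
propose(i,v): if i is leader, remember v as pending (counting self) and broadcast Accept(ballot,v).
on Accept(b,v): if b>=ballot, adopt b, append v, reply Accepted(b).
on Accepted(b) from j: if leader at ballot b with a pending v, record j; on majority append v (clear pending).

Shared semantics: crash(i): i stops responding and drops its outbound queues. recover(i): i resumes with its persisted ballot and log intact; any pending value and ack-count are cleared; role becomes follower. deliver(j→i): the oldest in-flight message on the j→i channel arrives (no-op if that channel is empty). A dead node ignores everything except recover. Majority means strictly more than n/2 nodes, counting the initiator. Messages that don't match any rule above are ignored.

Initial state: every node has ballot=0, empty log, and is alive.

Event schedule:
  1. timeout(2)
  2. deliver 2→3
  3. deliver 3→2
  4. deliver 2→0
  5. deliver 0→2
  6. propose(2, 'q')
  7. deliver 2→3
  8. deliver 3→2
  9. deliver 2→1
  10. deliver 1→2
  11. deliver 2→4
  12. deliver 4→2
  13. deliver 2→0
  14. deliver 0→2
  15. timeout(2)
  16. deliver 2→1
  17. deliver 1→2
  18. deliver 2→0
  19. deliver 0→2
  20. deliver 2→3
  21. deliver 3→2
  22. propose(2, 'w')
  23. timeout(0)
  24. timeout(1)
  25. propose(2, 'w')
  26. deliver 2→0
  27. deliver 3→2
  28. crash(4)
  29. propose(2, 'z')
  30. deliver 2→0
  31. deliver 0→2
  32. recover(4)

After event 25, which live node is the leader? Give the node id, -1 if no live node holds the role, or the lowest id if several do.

2

[1] timeout(2) → N2(cand b7 [-])
[2] deliver 2→3 → N3(foll b7 [-])
[3] deliver 3→2 → ∅
[4] deliver 2→0 → N0(foll b7 [-])
[5] deliver 0→2 → N2(lead b7 [-])
[6] propose(2,'q') → ∅
[7] deliver 2→3 → N3(foll b7 [q])
[8] deliver 3→2 → ∅
[9] deliver 2→1 → N1(foll b7 [-])
[10] deliver 1→2 → ∅
[11] deliver 2→4 → N4(foll b7 [-])
[12] deliver 4→2 → ∅
[13] deliver 2→0 → N0(foll b7 [q])
[14] deliver 0→2 → N2(lead b7 [q])
[15] timeout(2) → N2(cand b12 [q])
[16] deliver 2→1 → N1(foll b7 [q])
[17] deliver 1→2 → ∅
[18] deliver 2→0 → N0(foll b12 [q])
[19] deliver 0→2 → ∅
[20] deliver 2→3 → N3(foll b12 [q])
[21] deliver 3→2 → N2(lead b12 [q])
[22] propose(2,'w') → ∅
[23] timeout(0) → N0(cand b15 [q])
[24] timeout(1) → N1(cand b11 [q])
[25] propose(2,'w') → ∅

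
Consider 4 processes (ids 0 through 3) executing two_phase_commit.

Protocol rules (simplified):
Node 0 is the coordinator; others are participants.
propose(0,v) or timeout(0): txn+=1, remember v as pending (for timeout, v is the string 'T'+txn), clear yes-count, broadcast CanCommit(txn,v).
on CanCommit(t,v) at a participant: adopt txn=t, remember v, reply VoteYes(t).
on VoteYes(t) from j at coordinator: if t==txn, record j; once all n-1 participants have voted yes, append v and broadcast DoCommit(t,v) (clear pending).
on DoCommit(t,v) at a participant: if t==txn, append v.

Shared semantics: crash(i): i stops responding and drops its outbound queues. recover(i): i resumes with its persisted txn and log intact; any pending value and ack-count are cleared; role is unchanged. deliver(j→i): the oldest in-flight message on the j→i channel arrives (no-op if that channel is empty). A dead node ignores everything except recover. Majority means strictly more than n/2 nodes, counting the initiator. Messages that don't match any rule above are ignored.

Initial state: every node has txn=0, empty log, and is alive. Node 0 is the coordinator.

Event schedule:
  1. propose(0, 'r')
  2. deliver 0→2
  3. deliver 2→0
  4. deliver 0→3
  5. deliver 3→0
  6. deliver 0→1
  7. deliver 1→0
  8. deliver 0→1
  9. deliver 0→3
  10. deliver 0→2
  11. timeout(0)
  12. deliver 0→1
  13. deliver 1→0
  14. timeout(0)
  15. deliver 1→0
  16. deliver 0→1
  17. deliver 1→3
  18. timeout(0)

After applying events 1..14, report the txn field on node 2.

1

[1] propose(0,'r') → N0(coor t1 [-])
[2] deliver 0→2 → N2(part t1 [-])
[3] deliver 2→0 → ∅
[4] deliver 0→3 → N3(part t1 [-])
[5] deliver 3→0 → ∅
[6] deliver 0→1 → N1(part t1 [-])
[7] deliver 1→0 → N0(coor t1 [r])
[8] deliver 0→1 → N1(part t1 [r])
[9] deliver 0→3 → N3(part t1 [r])
[10] deliver 0→2 → N2(part t1 [r])
[11] timeout(0) → N0(coor t2 [r])
[12] deliver 0→1 → N1(part t2 [r])
[13] deliver 1→0 → ∅
[14] timeout(0) → N0(coor t3 [r])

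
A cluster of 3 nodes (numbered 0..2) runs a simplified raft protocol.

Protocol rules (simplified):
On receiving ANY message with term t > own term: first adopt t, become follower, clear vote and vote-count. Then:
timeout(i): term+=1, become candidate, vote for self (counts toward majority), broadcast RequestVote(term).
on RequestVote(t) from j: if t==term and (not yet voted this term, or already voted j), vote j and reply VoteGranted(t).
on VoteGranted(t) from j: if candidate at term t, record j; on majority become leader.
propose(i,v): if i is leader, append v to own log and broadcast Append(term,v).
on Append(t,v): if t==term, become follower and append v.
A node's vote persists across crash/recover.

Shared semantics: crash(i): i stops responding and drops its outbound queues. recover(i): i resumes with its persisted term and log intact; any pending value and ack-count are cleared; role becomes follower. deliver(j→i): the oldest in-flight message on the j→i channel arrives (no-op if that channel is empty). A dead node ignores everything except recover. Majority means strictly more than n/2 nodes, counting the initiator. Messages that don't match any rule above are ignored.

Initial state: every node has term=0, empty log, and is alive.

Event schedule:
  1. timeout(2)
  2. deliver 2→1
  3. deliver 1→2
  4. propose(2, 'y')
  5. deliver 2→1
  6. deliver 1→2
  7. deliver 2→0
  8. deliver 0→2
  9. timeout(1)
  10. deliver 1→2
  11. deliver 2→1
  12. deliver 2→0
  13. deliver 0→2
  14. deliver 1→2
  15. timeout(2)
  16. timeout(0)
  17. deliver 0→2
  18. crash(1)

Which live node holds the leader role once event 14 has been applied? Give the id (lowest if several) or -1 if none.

1

1. timeout(2):  <2:cand t1 ->
2. deliver 2→1:  <1:foll t1 ->
3. deliver 1→2:  <2:lead t1 ->
4. propose(2,'y'):  <2:lead t1 y>
5. deliver 2→1:  <1:foll t1 y>
6. deliver 1→2:  nop
7. deliver 2→0:  <0:foll t1 ->
8. deliver 0→2:  nop
9. timeout(1):  <1:cand t2 y>
10. deliver 1→2:  <2:foll t2 y>
11. deliver 2→1:  <1:lead t2 y>
12. deliver 2→0:  <0:foll t1 y>
13. deliver 0→2:  nop
14. deliver 1→2:  nop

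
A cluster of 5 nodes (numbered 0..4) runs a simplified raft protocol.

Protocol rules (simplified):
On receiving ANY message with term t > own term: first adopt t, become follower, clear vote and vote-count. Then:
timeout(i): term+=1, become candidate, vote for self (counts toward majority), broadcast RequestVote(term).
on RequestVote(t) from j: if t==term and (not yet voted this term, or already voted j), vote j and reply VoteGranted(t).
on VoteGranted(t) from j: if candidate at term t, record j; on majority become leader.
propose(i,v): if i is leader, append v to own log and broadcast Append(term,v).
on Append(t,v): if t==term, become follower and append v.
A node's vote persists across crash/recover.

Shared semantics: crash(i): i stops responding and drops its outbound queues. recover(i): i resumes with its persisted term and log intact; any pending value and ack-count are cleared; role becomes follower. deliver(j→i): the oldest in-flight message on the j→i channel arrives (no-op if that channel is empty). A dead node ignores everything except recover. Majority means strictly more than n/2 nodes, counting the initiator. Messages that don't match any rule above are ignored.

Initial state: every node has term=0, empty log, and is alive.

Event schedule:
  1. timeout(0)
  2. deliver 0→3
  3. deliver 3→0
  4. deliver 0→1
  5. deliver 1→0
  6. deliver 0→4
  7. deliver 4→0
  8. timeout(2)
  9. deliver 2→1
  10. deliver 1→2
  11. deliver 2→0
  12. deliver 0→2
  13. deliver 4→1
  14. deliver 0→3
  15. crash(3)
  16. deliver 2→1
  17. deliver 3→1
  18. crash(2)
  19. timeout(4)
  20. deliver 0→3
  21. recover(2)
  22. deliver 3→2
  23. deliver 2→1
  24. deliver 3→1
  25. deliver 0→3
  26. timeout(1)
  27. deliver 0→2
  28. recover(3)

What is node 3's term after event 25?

1

step 1 timeout(0): 0={cand,t=1,log=-}
step 2 deliver 0→3: 3={foll,t=1,log=-}
step 3 deliver 3→0: —
step 4 deliver 0→1: 1={foll,t=1,log=-}
step 5 deliver 1→0: 0={lead,t=1,log=-}
step 6 deliver 0→4: 4={foll,t=1,log=-}
step 7 deliver 4→0: —
step 8 timeout(2): 2={cand,t=1,log=-}
step 9 deliver 2→1: —
step 10 deliver 1→2: —
step 11 deliver 2→0: —
step 12 deliver 0→2: —
step 13 deliver 4→1: —
step 14 deliver 0→3: —
step 15 crash(3): 3={✗foll,t=1,log=-}
step 16 deliver 2→1: —
step 17 deliver 3→1: —
step 18 crash(2): 2={✗cand,t=1,log=-}
step 19 timeout(4): 4={cand,t=2,log=-}
step 20 deliver 0→3: —
step 21 recover(2): 2={foll,t=1,log=-}
step 22 deliver 3→2: —
step 23 deliver 2→1: —
step 24 deliver 3→1: —
step 25 deliver 0→3: —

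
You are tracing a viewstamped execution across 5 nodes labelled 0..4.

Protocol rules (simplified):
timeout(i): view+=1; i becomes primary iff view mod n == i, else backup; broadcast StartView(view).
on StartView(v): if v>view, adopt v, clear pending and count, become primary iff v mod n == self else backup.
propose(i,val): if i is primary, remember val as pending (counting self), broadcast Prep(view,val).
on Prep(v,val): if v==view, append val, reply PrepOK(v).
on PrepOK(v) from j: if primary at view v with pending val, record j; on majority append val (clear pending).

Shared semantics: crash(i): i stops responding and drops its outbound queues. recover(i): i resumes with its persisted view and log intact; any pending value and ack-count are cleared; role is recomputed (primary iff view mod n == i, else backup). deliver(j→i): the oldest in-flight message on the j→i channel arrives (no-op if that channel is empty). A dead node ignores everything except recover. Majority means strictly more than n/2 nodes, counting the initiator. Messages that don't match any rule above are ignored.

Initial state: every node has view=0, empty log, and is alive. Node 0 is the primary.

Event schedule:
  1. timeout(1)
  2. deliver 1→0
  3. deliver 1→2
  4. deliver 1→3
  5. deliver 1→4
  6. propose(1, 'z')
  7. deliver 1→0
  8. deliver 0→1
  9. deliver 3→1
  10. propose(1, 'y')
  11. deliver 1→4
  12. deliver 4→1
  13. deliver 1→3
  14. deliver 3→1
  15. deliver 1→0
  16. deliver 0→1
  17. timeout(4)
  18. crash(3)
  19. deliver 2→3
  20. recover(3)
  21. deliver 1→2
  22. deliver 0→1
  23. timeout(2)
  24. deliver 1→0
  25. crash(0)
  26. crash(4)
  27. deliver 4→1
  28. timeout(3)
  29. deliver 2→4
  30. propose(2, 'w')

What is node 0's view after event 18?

1

e1 timeout(1): 1[prim,v=1,-]
e2 deliver 1→0: 0[back,v=1,-]
e3 deliver 1→2: 2[back,v=1,-]
e4 deliver 1→3: 3[back,v=1,-]
e5 deliver 1→4: 4[back,v=1,-]
e6 propose(1,'z'): ·
e7 deliver 1→0: 0[back,v=1,z]
e8 deliver 0→1: ·
e9 deliver 3→1: ·
e10 propose(1,'y'): ·
e11 deliver 1→4: 4[back,v=1,z]
e12 deliver 4→1: ·
e13 deliver 1→3: 3[back,v=1,z]
e14 deliver 3→1: 1[prim,v=1,y]
e15 deliver 1→0: 0[back,v=1,z,y]
e16 deliver 0→1: ·
e17 timeout(4): 4[back,v=2,z]
e18 crash(3): 3[✗back,v=1,z]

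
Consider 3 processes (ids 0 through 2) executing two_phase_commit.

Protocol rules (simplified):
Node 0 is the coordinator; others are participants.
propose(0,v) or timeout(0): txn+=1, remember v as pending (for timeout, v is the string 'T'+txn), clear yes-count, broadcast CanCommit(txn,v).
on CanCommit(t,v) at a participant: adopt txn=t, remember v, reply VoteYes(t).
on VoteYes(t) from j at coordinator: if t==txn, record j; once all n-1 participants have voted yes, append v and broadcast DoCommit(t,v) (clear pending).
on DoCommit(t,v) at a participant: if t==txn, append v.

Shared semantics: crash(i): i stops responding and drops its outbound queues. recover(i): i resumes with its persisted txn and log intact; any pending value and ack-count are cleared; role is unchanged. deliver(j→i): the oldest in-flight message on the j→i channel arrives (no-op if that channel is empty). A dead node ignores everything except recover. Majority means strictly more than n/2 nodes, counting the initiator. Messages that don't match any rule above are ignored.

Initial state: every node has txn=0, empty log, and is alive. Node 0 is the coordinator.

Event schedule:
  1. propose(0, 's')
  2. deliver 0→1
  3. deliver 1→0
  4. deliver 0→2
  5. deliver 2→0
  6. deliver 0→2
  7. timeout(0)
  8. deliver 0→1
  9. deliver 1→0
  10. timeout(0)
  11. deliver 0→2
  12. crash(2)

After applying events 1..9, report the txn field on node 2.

step 1 propose(0,'s'): 0={coor,t=1,log=-}
step 2 deliver 0→1: 1={part,t=1,log=-}
step 3 deliver 1→0: —
step 4 deliver 0→2: 2={part,t=1,log=-}
step 5 deliver 2→0: 0={coor,t=1,log=s}
step 6 deliver 0→2: 2={part,t=1,log=s}
step 7 timeout(0): 0={coor,t=2,log=s}
step 8 deliver 0→1: 1={part,t=1,log=s}
step 9 deliver 1→0: —

1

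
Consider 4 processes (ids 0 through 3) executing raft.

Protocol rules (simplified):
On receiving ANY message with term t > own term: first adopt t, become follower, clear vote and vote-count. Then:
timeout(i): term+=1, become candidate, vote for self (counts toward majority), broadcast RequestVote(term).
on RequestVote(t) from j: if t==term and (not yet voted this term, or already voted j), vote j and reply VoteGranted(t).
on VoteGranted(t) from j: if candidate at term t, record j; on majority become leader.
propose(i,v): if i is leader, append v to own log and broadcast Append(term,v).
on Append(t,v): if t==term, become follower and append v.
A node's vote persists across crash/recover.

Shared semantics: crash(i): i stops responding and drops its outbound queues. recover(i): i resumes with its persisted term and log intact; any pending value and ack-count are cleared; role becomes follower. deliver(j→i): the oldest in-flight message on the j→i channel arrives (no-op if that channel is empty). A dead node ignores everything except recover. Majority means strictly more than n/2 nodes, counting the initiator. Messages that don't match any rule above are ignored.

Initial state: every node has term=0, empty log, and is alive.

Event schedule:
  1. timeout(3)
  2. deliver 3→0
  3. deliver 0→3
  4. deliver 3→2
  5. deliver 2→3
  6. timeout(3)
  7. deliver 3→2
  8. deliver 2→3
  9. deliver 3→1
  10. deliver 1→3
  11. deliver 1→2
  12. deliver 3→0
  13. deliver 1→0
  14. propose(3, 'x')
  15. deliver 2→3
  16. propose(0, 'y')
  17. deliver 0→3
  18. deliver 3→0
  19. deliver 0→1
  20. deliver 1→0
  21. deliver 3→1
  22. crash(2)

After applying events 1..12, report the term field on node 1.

1

1. timeout(3):  <3:cand t1 ->
2. deliver 3→0:  <0:foll t1 ->
3. deliver 0→3:  nop
4. deliver 3→2:  <2:foll t1 ->
5. deliver 2→3:  <3:lead t1 ->
6. timeout(3):  <3:cand t2 ->
7. deliver 3→2:  <2:foll t2 ->
8. deliver 2→3:  nop
9. deliver 3→1:  <1:foll t1 ->
10. deliver 1→3:  nop
11. deliver 1→2:  nop
12. deliver 3→0:  <0:foll t2 ->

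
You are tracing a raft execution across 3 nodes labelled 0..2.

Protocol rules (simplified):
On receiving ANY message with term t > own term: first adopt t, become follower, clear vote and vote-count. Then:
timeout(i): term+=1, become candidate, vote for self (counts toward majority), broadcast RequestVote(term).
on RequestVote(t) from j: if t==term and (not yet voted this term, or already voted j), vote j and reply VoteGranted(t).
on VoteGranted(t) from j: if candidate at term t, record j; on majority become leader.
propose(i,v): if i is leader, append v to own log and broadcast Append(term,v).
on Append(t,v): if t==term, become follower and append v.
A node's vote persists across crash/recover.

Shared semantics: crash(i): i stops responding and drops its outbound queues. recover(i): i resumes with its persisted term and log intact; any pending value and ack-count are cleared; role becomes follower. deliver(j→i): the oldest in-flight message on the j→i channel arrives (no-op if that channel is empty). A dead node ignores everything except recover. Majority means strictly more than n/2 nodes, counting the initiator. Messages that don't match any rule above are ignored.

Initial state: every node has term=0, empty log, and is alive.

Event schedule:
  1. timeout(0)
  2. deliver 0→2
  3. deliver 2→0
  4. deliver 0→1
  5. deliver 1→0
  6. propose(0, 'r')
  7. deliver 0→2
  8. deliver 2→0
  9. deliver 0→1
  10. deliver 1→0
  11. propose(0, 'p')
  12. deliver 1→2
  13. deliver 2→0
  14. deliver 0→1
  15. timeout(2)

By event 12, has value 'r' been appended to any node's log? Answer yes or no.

step 1 timeout(0): 0={cand,t=1,log=-}
step 2 deliver 0→2: 2={foll,t=1,log=-}
step 3 deliver 2→0: 0={lead,t=1,log=-}
step 4 deliver 0→1: 1={foll,t=1,log=-}
step 5 deliver 1→0: —
step 6 propose(0,'r'): 0={lead,t=1,log=r}
step 7 deliver 0→2: 2={foll,t=1,log=r}
step 8 deliver 2→0: —
step 9 deliver 0→1: 1={foll,t=1,log=r}
step 10 deliver 1→0: —
step 11 propose(0,'p'): 0={lead,t=1,log=r,p}
step 12 deliver 1→2: —

yes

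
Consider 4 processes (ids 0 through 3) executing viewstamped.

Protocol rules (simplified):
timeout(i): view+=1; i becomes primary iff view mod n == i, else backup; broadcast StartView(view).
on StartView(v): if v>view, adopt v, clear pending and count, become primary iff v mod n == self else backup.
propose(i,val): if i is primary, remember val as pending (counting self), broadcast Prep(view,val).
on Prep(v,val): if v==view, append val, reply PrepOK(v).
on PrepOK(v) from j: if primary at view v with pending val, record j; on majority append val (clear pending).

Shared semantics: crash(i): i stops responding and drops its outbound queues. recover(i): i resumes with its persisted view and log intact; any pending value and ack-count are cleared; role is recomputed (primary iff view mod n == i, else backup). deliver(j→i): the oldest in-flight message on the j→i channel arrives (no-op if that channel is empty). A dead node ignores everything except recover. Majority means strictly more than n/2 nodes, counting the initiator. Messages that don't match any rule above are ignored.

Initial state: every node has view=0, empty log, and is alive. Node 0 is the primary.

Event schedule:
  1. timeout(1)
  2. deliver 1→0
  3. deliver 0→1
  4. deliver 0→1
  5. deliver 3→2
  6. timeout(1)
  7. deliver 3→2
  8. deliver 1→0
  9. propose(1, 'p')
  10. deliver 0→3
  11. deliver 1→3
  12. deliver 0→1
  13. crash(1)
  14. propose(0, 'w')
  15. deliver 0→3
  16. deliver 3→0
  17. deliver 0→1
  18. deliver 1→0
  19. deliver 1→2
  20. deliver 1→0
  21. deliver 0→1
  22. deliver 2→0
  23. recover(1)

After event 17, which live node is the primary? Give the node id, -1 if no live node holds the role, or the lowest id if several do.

[1] timeout(1) → N1(prim v1 [-])
[2] deliver 1→0 → N0(back v1 [-])
[3] deliver 0→1 → ∅
[4] deliver 0→1 → ∅
[5] deliver 3→2 → ∅
[6] timeout(1) → N1(back v2 [-])
[7] deliver 3→2 → ∅
[8] deliver 1→0 → N0(back v2 [-])
[9] propose(1,'p') → ∅
[10] deliver 0→3 → ∅
[11] deliver 1→3 → N3(back v1 [-])
[12] deliver 0→1 → ∅
[13] crash(1) → N1(✗back v2 [-])
[14] propose(0,'w') → ∅
[15] deliver 0→3 → ∅
[16] deliver 3→0 → ∅
[17] deliver 0→1 → ∅

-1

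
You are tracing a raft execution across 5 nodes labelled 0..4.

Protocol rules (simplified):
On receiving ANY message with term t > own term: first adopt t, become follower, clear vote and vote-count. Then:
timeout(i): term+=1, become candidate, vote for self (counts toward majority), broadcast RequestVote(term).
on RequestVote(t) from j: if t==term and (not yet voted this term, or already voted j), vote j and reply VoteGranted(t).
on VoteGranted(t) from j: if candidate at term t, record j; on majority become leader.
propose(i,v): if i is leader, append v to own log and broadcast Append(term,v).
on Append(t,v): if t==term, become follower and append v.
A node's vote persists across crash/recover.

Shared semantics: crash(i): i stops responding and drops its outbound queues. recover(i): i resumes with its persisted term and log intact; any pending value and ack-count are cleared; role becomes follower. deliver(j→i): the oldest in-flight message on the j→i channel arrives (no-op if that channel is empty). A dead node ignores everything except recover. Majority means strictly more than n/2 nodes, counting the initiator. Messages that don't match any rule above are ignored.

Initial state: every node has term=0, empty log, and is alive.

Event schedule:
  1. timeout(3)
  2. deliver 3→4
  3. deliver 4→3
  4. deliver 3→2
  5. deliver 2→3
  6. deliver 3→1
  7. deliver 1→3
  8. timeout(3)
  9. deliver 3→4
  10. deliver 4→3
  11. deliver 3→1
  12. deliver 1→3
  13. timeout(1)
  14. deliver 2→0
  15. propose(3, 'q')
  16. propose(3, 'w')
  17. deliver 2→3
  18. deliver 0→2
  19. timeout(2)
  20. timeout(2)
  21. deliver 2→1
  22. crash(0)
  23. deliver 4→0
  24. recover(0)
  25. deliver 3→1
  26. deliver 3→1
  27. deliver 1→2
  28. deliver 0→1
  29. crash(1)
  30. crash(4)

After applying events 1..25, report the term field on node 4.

2

1. timeout(3):  <3:cand t1 ->
2. deliver 3→4:  <4:foll t1 ->
3. deliver 4→3:  nop
4. deliver 3→2:  <2:foll t1 ->
5. deliver 2→3:  <3:lead t1 ->
6. deliver 3→1:  <1:foll t1 ->
7. deliver 1→3:  nop
8. timeout(3):  <3:cand t2 ->
9. deliver 3→4:  <4:foll t2 ->
10. deliver 4→3:  nop
11. deliver 3→1:  <1:foll t2 ->
12. deliver 1→3:  <3:lead t2 ->
13. timeout(1):  <1:cand t3 ->
14. deliver 2→0:  nop
15. propose(3,'q'):  <3:lead t2 q>
16. propose(3,'w'):  <3:lead t2 q,w>
17. deliver 2→3:  nop
18. deliver 0→2:  nop
19. timeout(2):  <2:cand t2 ->
20. timeout(2):  <2:cand t3 ->
21. deliver 2→1:  nop
22. crash(0):  <0:✗foll t0 ->
23. deliver 4→0:  nop
24. recover(0):  <0:foll t0 ->
25. deliver 3→1:  nop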